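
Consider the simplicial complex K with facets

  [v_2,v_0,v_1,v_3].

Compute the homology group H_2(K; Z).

Fix the vertex order v_0 < v_1 < v_2 < v_3 and write every simplex with vertices in increasing order. Then dim K = 3 and the simplices of K are:

  0-simplices (4): [v_0], [v_1], [v_2], [v_3]
  1-simplices (6): [v_0,v_1], [v_0,v_2], [v_0,v_3], [v_1,v_2], [v_1,v_3], [v_2,v_3]
  2-simplices (4): [v_0,v_1,v_2], [v_0,v_1,v_3], [v_0,v_2,v_3], [v_1,v_2,v_3]
  3-simplices (1): [v_0,v_1,v_2,v_3]

giving chain groups C_0 ≅ Z^4, C_1 ≅ Z^6, C_2 ≅ Z^4, C_3 ≅ Z^1.

The boundary map ∂_1: C_1 → C_0 sends each edge [p,q] (with p < q) to q − p. For instance
  ∂[v_0,v_1] = [v_1] − [v_0].
As a 4×6 matrix over Z this has rank 3, with invariant factors (1,1,1).

∂_2: C_2 → C_1 acts by ∂[p,q,r] = [q,r] − [p,r] + [p,q]. For instance
  ∂[v_1,v_2,v_3] = [v_2,v_3] − [v_1,v_3] + [v_1,v_2],
  ∂[v_0,v_2,v_3] = [v_2,v_3] − [v_0,v_3] + [v_0,v_2].
As a 6×4 matrix over Z this has rank 3, with invariant factors (1,1,1).

Boundary ∂_3: C_3 → C_2 sends each 3-simplex σ to the alternating sum Σ_i (−1)^i (σ with its i-th vertex removed). For instance
  ∂[v_0,v_1,v_2,v_3] = [v_1,v_2,v_3] − [v_0,v_2,v_3] + [v_0,v_1,v_3] − [v_0,v_1,v_2].
As a 4×1 matrix over Z this has rank 1, with invariant factors (1).

From H_k ≅ ker(∂_k) / im(∂_{k+1}) we obtain:

  H_2: rank ker ∂_2 − rank ∂_3 = (4 − 3) − 1 = 0, and the invariant factors of ∂_3 are all 1, so H_2 = 0.

H_2 ≅ 0.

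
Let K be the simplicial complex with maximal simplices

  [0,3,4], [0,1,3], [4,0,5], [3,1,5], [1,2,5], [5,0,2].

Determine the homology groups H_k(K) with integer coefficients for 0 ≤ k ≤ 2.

H_0 ≅ Z,  H_1 ≅ Z,  H_2 = 0.

We work with the vertex ordering 0 < 1 < 2 < 3 < 4 < 5. The simplices of K, each written with vertices in increasing order, are:

  0-simplices (6): [0], [1], [2], [3], [4], [5]
  1-simplices (12): [0,1], [0,2], [0,3], [0,4], [0,5], [1,2], [1,3], [1,5], [2,5], [3,4], [3,5], [4,5]
  2-simplices (6): [0,1,3], [0,2,5], [0,3,4], [0,4,5], [1,2,5], [1,3,5]

giving chain groups C_0 ≅ Z^6, C_1 ≅ Z^12, C_2 ≅ Z^6.

Boundary ∂_1: C_1 → C_0 is given by ∂[p,q] = [q] − [p].
This gives a 6×12 integer matrix of rank 5; reducing to Smith normal form yields diagonal entries (1,1,1,1,1).

The boundary map ∂_2: C_2 → C_1 maps a triangle to the signed sum of its edges. For instance
  ∂[0,3,4] = [3,4] − [0,4] + [0,3],
  ∂[0,2,5] = [2,5] − [0,5] + [0,2].
As a 12×6 matrix over Z this has rank 6, with invariant factors (1,1,1,1,1,1).

Now H_k = ker ∂_k / im ∂_{k+1}, so:

  H_0: rank C_0 − rank ∂_1 = 6 − 5 = 1, and the invariant factors of ∂_1 are all 1, so H_0 ≅ Z.
  H_1: rank ker ∂_1 − rank ∂_2 = (12 − 5) − 6 = 1, and the invariant factors of ∂_2 are all 1, so H_1 ≅ Z.
  H_2: rank ker ∂_2 − rank ∂_3 = (6 − 6) − 0 = 0, and there is no ∂_3, so H_2 ≅ 0.

(K is a triangulation of the cylinder S^1 x I.)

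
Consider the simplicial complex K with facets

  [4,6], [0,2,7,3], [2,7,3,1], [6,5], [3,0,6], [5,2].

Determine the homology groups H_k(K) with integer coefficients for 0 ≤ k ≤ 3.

Order the vertices as 0 < 1 < 2 < 3 < 4 < 5 < 6 < 7. Listing each simplex with vertices in this order, K has dimension 3 with simplices:

  0-simplices (8): [0], [1], [2], [3], [4], [5], [6], [7]
  1-simplices (14): [0,2], [0,3], [0,6], [0,7], [1,2], [1,3], [1,7], [2,3], [2,5], [2,7], [3,6], [3,7], [4,6], [5,6]
  2-simplices (8): [0,2,3], [0,2,7], [0,3,6], [0,3,7], [1,2,3], [1,2,7], [1,3,7], [2,3,7]
  3-simplices (2): [0,2,3,7], [1,2,3,7]

Hence C_0 ≅ Z^8, C_1 ≅ Z^14, C_2 ≅ Z^8, C_3 ≅ Z^2.

∂_1: C_1 → C_0 sends each edge [p,q] (with p < q) to q − p. For instance
  ∂[2,5] = [5] − [2].
The resulting 8×14 matrix has rank 7, and its Smith normal form has invariant factors (1,1,1,1,1,1,1).

Boundary ∂_2: C_2 → C_1 sends each 2-simplex [p,q,r] to [q,r] − [p,r] + [p,q]. For instance
  ∂[1,3,7] = [3,7] − [1,7] + [1,3],
  ∂[1,2,7] = [2,7] − [1,7] + [1,2].
As a 14×8 matrix over Z this has rank 6, with invariant factors (1,1,1,1,1,1).

Boundary ∂_3: C_3 → C_2 sends each 3-simplex σ to the alternating sum Σ_i (−1)^i (σ with its i-th vertex removed). For instance
  ∂[1,2,3,7] = [2,3,7] − [1,3,7] + [1,2,7] − [1,2,3],
  ∂[0,2,3,7] = [2,3,7] − [0,3,7] + [0,2,7] − [0,2,3].
The resulting 8×2 matrix has rank 2, and its Smith normal form has invariant factors (1,1).

From H_k ≅ ker(∂_k) / im(∂_{k+1}) we obtain:

  H_0: rank C_0 − rank ∂_1 = 8 − 7 = 1, and the invariant factors of ∂_1 are all 1, so H_0 = Z.
  H_1: rank ker ∂_1 − rank ∂_2 = (14 − 7) − 6 = 1, and the invariant factors of ∂_2 are all 1, so H_1 = Z.
  H_2: rank ker ∂_2 − rank ∂_3 = (8 − 6) − 2 = 0, and the invariant factors of ∂_3 are all 1, so H_2 = 0.
  H_3: rank ker ∂_3 − rank ∂_4 = (2 − 2) − 0 = 0, and there is no ∂_4, so H_3 = 0.

As a check, the Euler characteristic is 8 − 14 + 8 − 2 = 0, which agrees with 1 − 1 + 0 − 0 = 0.

H_0 = Z,  H_1 = Z,  H_2 = 0,  H_3 = 0.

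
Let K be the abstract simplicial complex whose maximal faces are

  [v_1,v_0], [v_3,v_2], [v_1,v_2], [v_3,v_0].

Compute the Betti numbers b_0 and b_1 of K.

Fix the vertex order v_0 < v_1 < v_2 < v_3 and write every simplex with vertices in increasing order. Then dim K = 1 and the simplices of K are:

  0-simplices (4): [v_0], [v_1], [v_2], [v_3]
  1-simplices (4): [v_0,v_1], [v_0,v_3], [v_1,v_2], [v_2,v_3]

giving chain groups C_0 ≅ Z^4, C_1 ≅ Z^4.

The boundary map ∂_1: C_1 → C_0 sends each edge [p,q] (with p < q) to q − p.
The resulting 4×4 matrix has rank 3, and its Smith normal form has invariant factors (1,1,1).

Reading off H_k = ker ∂_k / im ∂_{k+1}:

  H_0: rank C_0 − rank ∂_1 = 4 − 3 = 1, and the invariant factors of ∂_1 are all 1, so H_0 ≅ Z.
  H_1: rank ker ∂_1 − rank ∂_2 = (4 − 3) − 0 = 1, and there is no ∂_2, so H_1 ≅ Z.

Hence the Betti numbers are b_0 = 1, b_1 = 1.

b_0 = 1, b_1 = 1.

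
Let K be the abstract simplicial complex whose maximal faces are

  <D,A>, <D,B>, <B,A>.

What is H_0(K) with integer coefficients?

H_0 ≅ Z.

Take the total order A < B < D on the vertex set. Then K (dimension 1) consists of the simplices:

  0-simplices (3): A, B, D
  1-simplices (3): AB, AD, BD

giving chain groups C_0 ≅ Z^3, C_1 ≅ Z^3.

∂_1: C_1 → C_0 maps an edge to its endpoints' difference, ∂[p,q] = q − p. For instance
  ∂AB = B − A.
The 3×3 boundary matrix has rank 2 and Smith normal form diag(1,1).

Computing H_k = (kernel of ∂_k) / (image of ∂_{k+1}):

  H_0: rank C_0 − rank ∂_1 = 3 − 2 = 1, and the invariant factors of ∂_1 are all 1, so H_0 = Z.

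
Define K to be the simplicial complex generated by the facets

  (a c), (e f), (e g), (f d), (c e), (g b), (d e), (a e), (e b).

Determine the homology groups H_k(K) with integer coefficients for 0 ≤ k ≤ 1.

H_0 = Z,  H_1 = Z^3.

Order the vertices as a < b < c < d < e < f < g. Listing each simplex with vertices in this order, K has dimension 1 with simplices:

  0-simplices (7): a, b, c, d, e, f, g
  1-simplices (9): ac, ae, be, bg, ce, de, df, ef, eg

Hence C_0 ≅ Z^7, C_1 ≅ Z^9.

∂_1: C_1 → C_0 is given by ∂[p,q] = [q] − [p].
This gives a 7×9 integer matrix of rank 6; reducing to Smith normal form yields diagonal entries (1,1,1,1,1,1).

Computing H_k = (kernel of ∂_k) / (image of ∂_{k+1}):

  H_0: rank C_0 − rank ∂_1 = 7 − 6 = 1, and the invariant factors of ∂_1 are all 1, so H_0 = Z.
  H_1: rank ker ∂_1 − rank ∂_2 = (9 − 6) − 0 = 3, and there is no ∂_2, so H_1 = Z^3.

As a check, the Euler characteristic is 7 − 9 = -2, which agrees with 1 − 3 = -2.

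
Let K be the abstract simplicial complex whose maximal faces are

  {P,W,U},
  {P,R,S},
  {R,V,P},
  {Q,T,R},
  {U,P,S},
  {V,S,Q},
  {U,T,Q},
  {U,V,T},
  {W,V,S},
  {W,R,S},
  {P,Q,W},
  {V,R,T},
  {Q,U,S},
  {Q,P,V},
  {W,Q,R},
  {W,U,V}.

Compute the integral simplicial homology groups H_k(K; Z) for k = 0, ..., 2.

We work with the vertex ordering P < Q < R < S < T < U < V < W. The simplices of K, each written with vertices in increasing order, are:

  0-simplices (8): P, Q, R, S, T, U, V, W
  1-simplices (24): PQ, PR, PS, PU, PV, PW, QR, QS, QT, QU, QV, QW, RS, RT, RV, RW, SU, SV, SW, TU, TV, UV, UW, VW
  2-simplices (16): PQV, PQW, PRS, PRV, PSU, PUW, QRT, QRW, QSU, QSV, QTU, RSW, RTV, SVW, TUV, UVW

so the chain groups are C_0 ≅ Z^8, C_1 ≅ Z^24, C_2 ≅ Z^16.

The boundary map ∂_1: C_1 → C_0 is given by ∂[p,q] = [q] − [p].
The resulting 8×24 matrix has rank 7, and its Smith normal form has invariant factors (1,1,1,1,1,1,1).

∂_2: C_2 → C_1 maps a triangle to the signed sum of its edges. For instance
  ∂QSU = SU − QU + QS,
  ∂RTV = TV − RV + RT.
This gives a 24×16 integer matrix of rank 15; reducing to Smith normal form yields diagonal entries (1,1,1,1,1,1,1,1,1,1,1,1,1,1,1).

Computing H_k = (kernel of ∂_k) / (image of ∂_{k+1}):

  H_0: rank C_0 − rank ∂_1 = 8 − 7 = 1, and the invariant factors of ∂_1 are all 1, so H_0 ≅ Z.
  H_1: rank ker ∂_1 − rank ∂_2 = (24 − 7) − 15 = 2, and the invariant factors of ∂_2 are all 1, so H_1 ≅ Z^2.
  H_2: rank ker ∂_2 − rank ∂_3 = (16 − 15) − 0 = 1, and there is no ∂_3, so H_2 ≅ Z.

As a check, the Euler characteristic is 8 − 24 + 16 = 0, which agrees with 1 − 2 + 1 = 0.

H_0 ≅ Z,  H_1 ≅ Z^2,  H_2 ≅ Z.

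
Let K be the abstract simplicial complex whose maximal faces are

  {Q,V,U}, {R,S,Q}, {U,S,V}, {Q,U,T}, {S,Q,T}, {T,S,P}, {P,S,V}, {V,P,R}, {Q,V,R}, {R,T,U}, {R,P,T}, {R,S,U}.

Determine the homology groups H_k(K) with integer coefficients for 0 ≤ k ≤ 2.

K has 7 vertices, 18 edges, 12 triangles.
rank ∂_0 = 0, rank ∂_1 = 6 ⇒ b_0 = 7 − 0 − 6 = 1; all invariant factors of ∂_1 are 1 so no torsion. So H_0 = Z.
rank ∂_1 = 6, rank ∂_2 = 12 ⇒ b_1 = 18 − 6 − 12 = 0; ∂_2 has invariant factor(s) [2] giving torsion. So H_1 = Z/2Z.
rank ∂_2 = 12, rank ∂_3 = 0 ⇒ b_2 = 12 − 12 − 0 = 0. So H_2 = 0.

H_0 ≅ Z,  H_1 ≅ Z/2Z,  H_2 = 0.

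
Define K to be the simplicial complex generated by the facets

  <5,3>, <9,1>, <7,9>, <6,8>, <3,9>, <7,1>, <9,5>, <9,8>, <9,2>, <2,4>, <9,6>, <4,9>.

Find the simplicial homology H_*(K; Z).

H_0 = Z,  H_1 = Z^4.

Take the total order 1 < 2 < 3 < 4 < 5 < 6 < 7 < 8 < 9 on the vertex set. Then K (dimension 1) consists of the simplices:

  0-simplices (9): [1], [2], [3], [4], [5], [6], [7], [8], [9]
  1-simplices (12): [1,7], [1,9], [2,4], [2,9], [3,5], [3,9], [4,9], [5,9], [6,8], [6,9], [7,9], [8,9]

giving chain groups C_0 ≅ Z^9, C_1 ≅ Z^12.

The boundary map ∂_1: C_1 → C_0 sends each edge [p,q] (with p < q) to q − p.
This gives a 9×12 integer matrix of rank 8; reducing to Smith normal form yields diagonal entries (1,1,1,1,1,1,1,1).

Reading off H_k = ker ∂_k / im ∂_{k+1}:

  H_0: rank C_0 − rank ∂_1 = 9 − 8 = 1, and the invariant factors of ∂_1 are all 1, so H_0 ≅ Z.
  H_1: rank ker ∂_1 − rank ∂_2 = (12 − 8) − 0 = 4, and there is no ∂_2, so H_1 ≅ Z^4.

As a check, the Euler characteristic is 9 − 12 = -3, which agrees with 1 − 4 = -3.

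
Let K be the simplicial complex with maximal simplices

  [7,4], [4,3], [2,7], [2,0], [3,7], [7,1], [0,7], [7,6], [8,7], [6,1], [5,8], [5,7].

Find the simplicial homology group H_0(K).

H_0 = Z.

Fix the vertex order 0 < 1 < 2 < 3 < 4 < 5 < 6 < 7 < 8 and write every simplex with vertices in increasing order. Then dim K = 1 and the simplices of K are:

  0-simplices (9): [0], [1], [2], [3], [4], [5], [6], [7], [8]
  1-simplices (12): [0,2], [0,7], [1,6], [1,7], [2,7], [3,4], [3,7], [4,7], [5,7], [5,8], [6,7], [7,8]

giving chain groups C_0 ≅ Z^9, C_1 ≅ Z^12.

The boundary map ∂_1: C_1 → C_0 is given by ∂[p,q] = [q] − [p]. For instance
  ∂[7,8] = [8] − [7].
As a 9×12 matrix over Z this has rank 8, with invariant factors (1,1,1,1,1,1,1,1).

From H_k ≅ ker(∂_k) / im(∂_{k+1}) we obtain:

  H_0: rank C_0 − rank ∂_1 = 9 − 8 = 1, and the invariant factors of ∂_1 are all 1, so H_0 = Z.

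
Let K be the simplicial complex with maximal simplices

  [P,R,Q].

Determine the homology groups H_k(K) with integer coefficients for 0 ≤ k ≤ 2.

H_0 ≅ Z,  H_1 = 0,  H_2 = 0.

Order the vertices as P < Q < R. Listing each simplex with vertices in this order, K has dimension 2 with simplices:

  0-simplices (3): P, Q, R
  1-simplices (3): PQ, PR, QR
  2-simplices (1): PQR

giving chain groups C_0 ≅ Z^3, C_1 ≅ Z^3, C_2 ≅ Z^1.

∂_1: C_1 → C_0 maps an edge to its endpoints' difference, ∂[p,q] = q − p.
The resulting 3×3 matrix has rank 2, and its Smith normal form has invariant factors (1,1).

∂_2: C_2 → C_1 sends each 2-simplex [p,q,r] to [q,r] − [p,r] + [p,q]. For instance
  ∂PQR = QR − PR + PQ.
The 3×1 boundary matrix has rank 1 and Smith normal form diag(1).

Computing H_k = (kernel of ∂_k) / (image of ∂_{k+1}):

  H_0: rank C_0 − rank ∂_1 = 3 − 2 = 1, and the invariant factors of ∂_1 are all 1, so H_0 = Z.
  H_1: rank ker ∂_1 − rank ∂_2 = (3 − 2) − 1 = 0, and the invariant factors of ∂_2 are all 1, so H_1 = 0.
  H_2: rank ker ∂_2 − rank ∂_3 = (1 − 1) − 0 = 0, and there is no ∂_3, so H_2 = 0.

As a check, the Euler characteristic is 3 − 3 + 1 = 1, which agrees with 1 − 0 + 0 = 1.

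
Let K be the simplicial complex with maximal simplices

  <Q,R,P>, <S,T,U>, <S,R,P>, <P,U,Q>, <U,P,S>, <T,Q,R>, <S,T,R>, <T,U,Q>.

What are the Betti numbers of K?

Order the vertices as P < Q < R < S < T < U. Listing each simplex with vertices in this order, K has dimension 2 with simplices:

  0-simplices (6): P, Q, R, S, T, U
  1-simplices (12): PQ, PR, PS, PU, QR, QT, QU, RS, RT, ST, SU, TU
  2-simplices (8): PQR, PQU, PRS, PSU, QRT, QTU, RST, STU

Hence C_0 ≅ Z^6, C_1 ≅ Z^12, C_2 ≅ Z^8.

The boundary map ∂_1: C_1 → C_0 maps an edge to its endpoints' difference, ∂[p,q] = q − p. For instance
  ∂PR = R − P.
The 6×12 boundary matrix has rank 5 and Smith normal form diag(1,1,1,1,1).

The boundary map ∂_2: C_2 → C_1 maps a triangle to the signed sum of its edges. For instance
  ∂QTU = TU − QU + QT,
  ∂PQR = QR − PR + PQ.
The 12×8 boundary matrix has rank 7 and Smith normal form diag(1,1,1,1,1,1,1).

Computing H_k = (kernel of ∂_k) / (image of ∂_{k+1}):

  H_0: rank C_0 − rank ∂_1 = 6 − 5 = 1, and the invariant factors of ∂_1 are all 1, so H_0 = Z.
  H_1: rank ker ∂_1 − rank ∂_2 = (12 − 5) − 7 = 0, and the invariant factors of ∂_2 are all 1, so H_1 = 0.
  H_2: rank ker ∂_2 − rank ∂_3 = (8 − 7) − 0 = 1, and there is no ∂_3, so H_2 = Z.

(K is a triangulation of the 2-sphere S^2.)

Hence the Betti numbers are b_0 = 1, b_1 = 0, b_2 = 1.

b_0 = 1, b_1 = 0, b_2 = 1.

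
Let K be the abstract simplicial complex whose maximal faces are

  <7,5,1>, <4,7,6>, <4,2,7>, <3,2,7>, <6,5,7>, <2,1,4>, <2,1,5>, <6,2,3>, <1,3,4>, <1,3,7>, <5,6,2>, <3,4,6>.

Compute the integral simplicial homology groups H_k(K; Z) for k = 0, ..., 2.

Fix the vertex order 1 < 2 < 3 < 4 < 5 < 6 < 7 and write every simplex with vertices in increasing order. Then dim K = 2 and the simplices of K are:

  0-simplices (7): [1], [2], [3], [4], [5], [6], [7]
  1-simplices (18): [1,2], [1,3], [1,4], [1,5], [1,7], [2,3], [2,4], [2,5], [2,6], [2,7], [3,4], [3,6], [3,7], [4,6], [4,7], [5,6], [5,7], [6,7]
  2-simplices (12): [1,2,4], [1,2,5], [1,3,4], [1,3,7], [1,5,7], [2,3,6], [2,3,7], [2,4,7], [2,5,6], [3,4,6], [4,6,7], [5,6,7]

so the chain groups are C_0 ≅ Z^7, C_1 ≅ Z^18, C_2 ≅ Z^12.

The boundary map ∂_1: C_1 → C_0 is given by ∂[p,q] = [q] − [p]. For instance
  ∂[1,4] = [4] − [1].
The resulting 7×18 matrix has rank 6, and its Smith normal form has invariant factors (1,1,1,1,1,1).

The boundary map ∂_2: C_2 → C_1 acts by ∂[p,q,r] = [q,r] − [p,r] + [p,q]. For instance
  ∂[2,5,6] = [5,6] − [2,6] + [2,5],
  ∂[1,3,4] = [3,4] − [1,4] + [1,3].
As a 18×12 matrix over Z this has rank 12, with invariant factors (1,1,1,1,1,1,1,1,1,1,1,2).

Computing H_k = (kernel of ∂_k) / (image of ∂_{k+1}):

  H_0: rank C_0 − rank ∂_1 = 7 − 6 = 1, and the invariant factors of ∂_1 are all 1, so H_0 = Z.
  H_1: rank ker ∂_1 − rank ∂_2 = (18 − 6) − 12 = 0, and ∂_2 has invariant factor 2 > 1, so H_1 = Z/2Z.
  H_2: rank ker ∂_2 − rank ∂_3 = (12 − 12) − 0 = 0, and there is no ∂_3, so H_2 = 0.

(K is a triangulation of the real projective plane RP^2.)

H_0 ≅ Z,  H_1 ≅ Z/2Z,  H_2 = 0.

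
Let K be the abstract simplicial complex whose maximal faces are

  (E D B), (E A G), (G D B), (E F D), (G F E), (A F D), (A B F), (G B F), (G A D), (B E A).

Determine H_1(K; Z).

We work with the vertex ordering A < B < D < E < F < G. The simplices of K, each written with vertices in increasing order, are:

  0-simplices (6): A, B, D, E, F, G
  1-simplices (15): AB, AD, AE, AF, AG, BD, BE, BF, BG, DE, DF, DG, EF, EG, FG
  2-simplices (10): ABE, ABF, ADF, ADG, AEG, BDE, BDG, BFG, DEF, EFG

so the chain groups are C_0 ≅ Z^6, C_1 ≅ Z^15, C_2 ≅ Z^10.

∂_1: C_1 → C_0 is given by ∂[p,q] = [q] − [p]. For instance
  ∂AB = B − A.
The resulting 6×15 matrix has rank 5, and its Smith normal form has invariant factors (1,1,1,1,1).

Boundary ∂_2: C_2 → C_1 maps a triangle to the signed sum of its edges. For instance
  ∂ADF = DF − AF + AD,
  ∂BFG = FG − BG + BF.
The 15×10 boundary matrix has rank 10 and Smith normal form diag(1,1,1,1,1,1,1,1,1,2).

Reading off H_k = ker ∂_k / im ∂_{k+1}:

  H_1: rank ker ∂_1 − rank ∂_2 = (15 − 5) − 10 = 0, and ∂_2 has invariant factor 2 > 1, so H_1 ≅ Z/2.

H_1 ≅ Z/2.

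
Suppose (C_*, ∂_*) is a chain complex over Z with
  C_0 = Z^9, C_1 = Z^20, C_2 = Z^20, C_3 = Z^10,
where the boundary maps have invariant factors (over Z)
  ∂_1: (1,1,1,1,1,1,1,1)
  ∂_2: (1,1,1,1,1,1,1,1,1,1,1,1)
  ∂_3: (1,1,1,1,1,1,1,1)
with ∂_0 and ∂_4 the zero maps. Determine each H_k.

H_0 = Z,  H_1 = 0,  H_2 = 0,  H_3 = Z^2.

H_0: b_0 = 9 − 0 − 8 = 1; torsion from ∂_1 factors > 1: none. So H_0 = Z.
H_1: b_1 = 20 − 8 − 12 = 0; torsion from ∂_2 factors > 1: none. So H_1 = 0.
H_2: b_2 = 20 − 12 − 8 = 0; torsion from ∂_3 factors > 1: none. So H_2 = 0.
H_3: b_3 = 10 − 8 − 0 = 2; torsion from ∂_4 factors > 1: none. So H_3 = Z^2.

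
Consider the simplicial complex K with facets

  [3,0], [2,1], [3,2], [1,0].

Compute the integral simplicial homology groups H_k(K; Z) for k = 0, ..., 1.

H_0 = Z,  H_1 = Z.

Order the vertices as 0 < 1 < 2 < 3. Listing each simplex with vertices in this order, K has dimension 1 with simplices:

  0-simplices (4): [0], [1], [2], [3]
  1-simplices (4): [0,1], [0,3], [1,2], [2,3]

Hence C_0 ≅ Z^4, C_1 ≅ Z^4.

The boundary map ∂_1: C_1 → C_0 is given by ∂[p,q] = [q] − [p].
The 4×4 boundary matrix has rank 3 and Smith normal form diag(1,1,1).

Reading off H_k = ker ∂_k / im ∂_{k+1}:

  H_0: rank C_0 − rank ∂_1 = 4 − 3 = 1, and the invariant factors of ∂_1 are all 1, so H_0 = Z.
  H_1: rank ker ∂_1 − rank ∂_2 = (4 − 3) − 0 = 1, and there is no ∂_2, so H_1 = Z.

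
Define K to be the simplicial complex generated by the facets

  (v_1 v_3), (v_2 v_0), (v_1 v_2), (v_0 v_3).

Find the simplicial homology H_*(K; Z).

H_0 = Z,  H_1 = Z.

We work with the vertex ordering v_0 < v_1 < v_2 < v_3. The simplices of K, each written with vertices in increasing order, are:

  0-simplices (4): [v_0], [v_1], [v_2], [v_3]
  1-simplices (4): [v_0,v_2], [v_0,v_3], [v_1,v_2], [v_1,v_3]

giving chain groups C_0 ≅ Z^4, C_1 ≅ Z^4.

∂_1: C_1 → C_0 maps an edge to its endpoints' difference, ∂[p,q] = q − p. For instance
  ∂[v_0,v_2] = [v_2] − [v_0].
As a 4×4 matrix over Z this has rank 3, with invariant factors (1,1,1).

Now H_k = ker ∂_k / im ∂_{k+1}, so:

  H_0: rank C_0 − rank ∂_1 = 4 − 3 = 1, and the invariant factors of ∂_1 are all 1, so H_0 ≅ Z.
  H_1: rank ker ∂_1 − rank ∂_2 = (4 − 3) − 0 = 1, and there is no ∂_2, so H_1 ≅ Z.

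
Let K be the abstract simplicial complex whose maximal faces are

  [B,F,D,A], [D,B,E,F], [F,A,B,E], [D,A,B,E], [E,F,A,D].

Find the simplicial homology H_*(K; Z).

H_0 = Z,  H_1 = 0,  H_2 = 0,  H_3 = Z.

K has 5 vertices, 10 edges, 10 triangles, 5 3-simplices.
rank ∂_0 = 0, rank ∂_1 = 4 ⇒ b_0 = 5 − 0 − 4 = 1; all invariant factors of ∂_1 are 1 so no torsion. So H_0 = Z.
rank ∂_1 = 4, rank ∂_2 = 6 ⇒ b_1 = 10 − 4 − 6 = 0; all invariant factors of ∂_2 are 1 so no torsion. So H_1 = 0.
rank ∂_2 = 6, rank ∂_3 = 4 ⇒ b_2 = 10 − 6 − 4 = 0; all invariant factors of ∂_3 are 1 so no torsion. So H_2 = 0.
rank ∂_3 = 4, rank ∂_4 = 0 ⇒ b_3 = 5 − 4 − 0 = 1. So H_3 = Z.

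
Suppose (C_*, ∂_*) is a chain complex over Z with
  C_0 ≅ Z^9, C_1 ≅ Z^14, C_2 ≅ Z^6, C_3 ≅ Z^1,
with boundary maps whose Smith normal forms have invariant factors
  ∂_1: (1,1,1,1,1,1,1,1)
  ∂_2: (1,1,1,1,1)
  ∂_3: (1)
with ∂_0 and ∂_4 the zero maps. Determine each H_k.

H_0 ≅ Z,  H_1 ≅ Z,  H_2 = 0,  H_3 = 0.

H_0: b_0 = 9 − 0 − 8 = 1; torsion from ∂_1 factors > 1: none. So H_0 ≅ Z.
H_1: b_1 = 14 − 8 − 5 = 1; torsion from ∂_2 factors > 1: none. So H_1 ≅ Z.
H_2: b_2 = 6 − 5 − 1 = 0; torsion from ∂_3 factors > 1: none. So H_2 ≅ 0.
H_3: b_3 = 1 − 1 − 0 = 0; torsion from ∂_4 factors > 1: none. So H_3 ≅ 0.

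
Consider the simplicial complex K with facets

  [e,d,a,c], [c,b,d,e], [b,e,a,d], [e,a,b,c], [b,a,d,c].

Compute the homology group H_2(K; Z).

H_2 = 0.

We work with the vertex ordering a < b < c < d < e. The simplices of K, each written with vertices in increasing order, are:

  0-simplices (5): a, b, c, d, e
  1-simplices (10): ab, ac, ad, ae, bc, bd, be, cd, ce, de
  2-simplices (10): abc, abd, abe, acd, ace, ade, bcd, bce, bde, cde
  3-simplices (5): abcd, abce, abde, acde, bcde

Hence C_0 ≅ Z^5, C_1 ≅ Z^10, C_2 ≅ Z^10, C_3 ≅ Z^5.

Boundary ∂_1: C_1 → C_0 sends each edge [p,q] (with p < q) to q − p. For instance
  ∂bd = d − b.
The resulting 5×10 matrix has rank 4, and its Smith normal form has invariant factors (1,1,1,1).

Boundary ∂_2: C_2 → C_1 sends each 2-simplex [p,q,r] to [q,r] − [p,r] + [p,q]. For instance
  ∂abe = be − ae + ab,
  ∂bce = ce − be + bc.
The 10×10 boundary matrix has rank 6 and Smith normal form diag(1,1,1,1,1,1).

∂_3: C_3 → C_2 sends each 3-simplex σ to the alternating sum Σ_i (−1)^i (σ with its i-th vertex removed). For instance
  ∂acde = cde − ade + ace − acd,
  ∂abde = bde − ade + abe − abd.
This gives a 10×5 integer matrix of rank 4; reducing to Smith normal form yields diagonal entries (1,1,1,1).

From H_k ≅ ker(∂_k) / im(∂_{k+1}) we obtain:

  H_2: rank ker ∂_2 − rank ∂_3 = (10 − 6) − 4 = 0, and the invariant factors of ∂_3 are all 1, so H_2 = 0.

(K is a triangulation of the 3-sphere S^3.)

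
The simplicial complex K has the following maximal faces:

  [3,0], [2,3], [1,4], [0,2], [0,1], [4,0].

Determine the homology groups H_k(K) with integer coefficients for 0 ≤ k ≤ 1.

H_0 = Z,  H_1 = Z^2.

Take the total order 0 < 1 < 2 < 3 < 4 on the vertex set. Then K (dimension 1) consists of the simplices:

  0-simplices (5): [0], [1], [2], [3], [4]
  1-simplices (6): [0,1], [0,2], [0,3], [0,4], [1,4], [2,3]

so the chain groups are C_0 ≅ Z^5, C_1 ≅ Z^6.

Boundary ∂_1: C_1 → C_0 is given by ∂[p,q] = [q] − [p].
The resulting 5×6 matrix has rank 4, and its Smith normal form has invariant factors (1,1,1,1).

Computing H_k = (kernel of ∂_k) / (image of ∂_{k+1}):

  H_0: rank C_0 − rank ∂_1 = 5 − 4 = 1, and the invariant factors of ∂_1 are all 1, so H_0 = Z.
  H_1: rank ker ∂_1 − rank ∂_2 = (6 − 4) − 0 = 2, and there is no ∂_2, so H_1 = Z^2.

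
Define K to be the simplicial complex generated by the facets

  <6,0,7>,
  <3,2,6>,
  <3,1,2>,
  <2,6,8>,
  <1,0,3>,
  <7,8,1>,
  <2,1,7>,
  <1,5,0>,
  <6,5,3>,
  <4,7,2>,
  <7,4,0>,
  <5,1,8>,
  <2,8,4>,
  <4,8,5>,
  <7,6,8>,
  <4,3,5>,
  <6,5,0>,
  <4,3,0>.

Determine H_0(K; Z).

Fix the vertex order 0 < 1 < 2 < 3 < 4 < 5 < 6 < 7 < 8 and write every simplex with vertices in increasing order. Then dim K = 2 and the simplices of K are:

  0-simplices (9): [0], [1], [2], [3], [4], [5], [6], [7], [8]
  1-simplices (27): (27 of them)
  2-simplices (18): [0,1,3], [0,1,5], [0,3,4], [0,4,7], [0,5,6], [0,6,7], [1,2,3], [1,2,7], [1,5,8], [1,7,8], [2,3,6], [2,4,7], [2,4,8], [2,6,8], [3,4,5], [3,5,6], [4,5,8], [6,7,8]

Hence C_0 ≅ Z^9, C_1 ≅ Z^27, C_2 ≅ Z^18.

∂_1: C_1 → C_0 is given by ∂[p,q] = [q] − [p]. For instance
  ∂[1,7] = [7] − [1].
As a 9×27 matrix over Z this has rank 8, with invariant factors (1,1,1,1,1,1,1,1).

The boundary map ∂_2: C_2 → C_1 sends each 2-simplex [p,q,r] to [q,r] − [p,r] + [p,q]. For instance
  ∂[0,1,5] = [1,5] − [0,5] + [0,1],
  ∂[3,4,5] = [4,5] − [3,5] + [3,4].
The 27×18 boundary matrix has rank 18 and Smith normal form diag(1,1,1,1,1,1,1,1,1,1,1,1,1,1,1,1,1,2).

From H_k ≅ ker(∂_k) / im(∂_{k+1}) we obtain:

  H_0: rank C_0 − rank ∂_1 = 9 − 8 = 1, and the invariant factors of ∂_1 are all 1, so H_0 = Z.

H_0 = Z.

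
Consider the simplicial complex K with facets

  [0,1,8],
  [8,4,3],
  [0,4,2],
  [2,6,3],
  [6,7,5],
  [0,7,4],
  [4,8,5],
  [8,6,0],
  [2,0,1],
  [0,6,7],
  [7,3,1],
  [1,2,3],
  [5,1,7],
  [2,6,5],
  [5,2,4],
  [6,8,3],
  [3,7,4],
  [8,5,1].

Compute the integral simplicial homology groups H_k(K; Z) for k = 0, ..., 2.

We work with the vertex ordering 0 < 1 < 2 < 3 < 4 < 5 < 6 < 7 < 8. The simplices of K, each written with vertices in increasing order, are:

  0-simplices (9): [0], [1], [2], [3], [4], [5], [6], [7], [8]
  1-simplices (27): (27 of them)
  2-simplices (18): [0,1,2], [0,1,8], [0,2,4], [0,4,7], [0,6,7], [0,6,8], [1,2,3], [1,3,7], [1,5,7], [1,5,8], [2,3,6], [2,4,5], [2,5,6], [3,4,7], [3,4,8], [3,6,8], [4,5,8], [5,6,7]

so the chain groups are C_0 ≅ Z^9, C_1 ≅ Z^27, C_2 ≅ Z^18.

Boundary ∂_1: C_1 → C_0 is given by ∂[p,q] = [q] − [p]. For instance
  ∂[3,8] = [8] − [3].
The resulting 9×27 matrix has rank 8, and its Smith normal form has invariant factors (1,1,1,1,1,1,1,1).

The boundary map ∂_2: C_2 → C_1 acts by ∂[p,q,r] = [q,r] − [p,r] + [p,q]. For instance
  ∂[3,6,8] = [6,8] − [3,8] + [3,6],
  ∂[1,5,8] = [5,8] − [1,8] + [1,5].
The resulting 27×18 matrix has rank 17, and its Smith normal form has invariant factors (1,1,1,1,1,1,1,1,1,1,1,1,1,1,1,1,1).

Now H_k = ker ∂_k / im ∂_{k+1}, so:

  H_0: rank C_0 − rank ∂_1 = 9 − 8 = 1, and the invariant factors of ∂_1 are all 1, so H_0 = Z.
  H_1: rank ker ∂_1 − rank ∂_2 = (27 − 8) − 17 = 2, and the invariant factors of ∂_2 are all 1, so H_1 = Z^2.
  H_2: rank ker ∂_2 − rank ∂_3 = (18 − 17) − 0 = 1, and there is no ∂_3, so H_2 = Z.

As a check, the Euler characteristic is 9 − 27 + 18 = 0, which agrees with 1 − 2 + 1 = 0.
(K is a triangulation of the torus T^2.)

H_0 ≅ Z,  H_1 ≅ Z^2,  H_2 ≅ Z.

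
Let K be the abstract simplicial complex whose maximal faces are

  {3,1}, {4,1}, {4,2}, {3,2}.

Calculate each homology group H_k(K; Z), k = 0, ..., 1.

Take the total order 1 < 2 < 3 < 4 on the vertex set. Then K (dimension 1) consists of the simplices:

  0-simplices (4): [1], [2], [3], [4]
  1-simplices (4): [1,3], [1,4], [2,3], [2,4]

giving chain groups C_0 ≅ Z^4, C_1 ≅ Z^4.

∂_1: C_1 → C_0 sends each edge [p,q] (with p < q) to q − p.
This gives a 4×4 integer matrix of rank 3; reducing to Smith normal form yields diagonal entries (1,1,1).

From H_k ≅ ker(∂_k) / im(∂_{k+1}) we obtain:

  H_0: rank C_0 − rank ∂_1 = 4 − 3 = 1, and the invariant factors of ∂_1 are all 1, so H_0 = Z.
  H_1: rank ker ∂_1 − rank ∂_2 = (4 − 3) − 0 = 1, and there is no ∂_2, so H_1 = Z.

H_0 ≅ Z,  H_1 ≅ Z.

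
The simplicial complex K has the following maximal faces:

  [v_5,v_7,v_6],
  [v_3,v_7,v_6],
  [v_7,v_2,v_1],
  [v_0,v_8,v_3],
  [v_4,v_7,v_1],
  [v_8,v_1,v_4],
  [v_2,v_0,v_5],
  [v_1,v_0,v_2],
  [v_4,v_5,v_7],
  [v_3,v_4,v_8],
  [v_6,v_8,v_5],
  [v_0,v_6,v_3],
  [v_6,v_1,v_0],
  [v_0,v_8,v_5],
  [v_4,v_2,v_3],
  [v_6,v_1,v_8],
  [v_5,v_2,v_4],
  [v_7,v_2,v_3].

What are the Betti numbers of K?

b_0 = 1, b_1 = 1, b_2 = 0.

We work with the vertex ordering v_0 < v_1 < v_2 < v_3 < v_4 < v_5 < v_6 < v_7 < v_8. The simplices of K, each written with vertices in increasing order, are:

  0-simplices (9): [v_0], [v_1], [v_2], [v_3], [v_4], [v_5], [v_6], [v_7], [v_8]
  1-simplices (27): (27 of them)
  2-simplices (18): (18 of them)

giving chain groups C_0 ≅ Z^9, C_1 ≅ Z^27, C_2 ≅ Z^18.

∂_1: C_1 → C_0 maps an edge to its endpoints' difference, ∂[p,q] = q − p.
As a 9×27 matrix over Z this has rank 8, with invariant factors (1,1,1,1,1,1,1,1).

The boundary map ∂_2: C_2 → C_1 maps a triangle to the signed sum of its edges. For instance
  ∂[v_3,v_6,v_7] = [v_6,v_7] − [v_3,v_7] + [v_3,v_6],
  ∂[v_2,v_4,v_5] = [v_4,v_5] − [v_2,v_5] + [v_2,v_4].
As a 27×18 matrix over Z this has rank 18, with invariant factors (1,1,1,1,1,1,1,1,1,1,1,1,1,1,1,1,1,2).

Computing H_k = (kernel of ∂_k) / (image of ∂_{k+1}):

  H_0: rank C_0 − rank ∂_1 = 9 − 8 = 1, and the invariant factors of ∂_1 are all 1, so H_0 ≅ Z.
  H_1: rank ker ∂_1 − rank ∂_2 = (27 − 8) − 18 = 1, and ∂_2 has invariant factor 2 > 1, so H_1 ≅ Z × Z/2.
  H_2: rank ker ∂_2 − rank ∂_3 = (18 − 18) − 0 = 0, and there is no ∂_3, so H_2 ≅ 0.

Hence the Betti numbers are b_0 = 1, b_1 = 1, b_2 = 0.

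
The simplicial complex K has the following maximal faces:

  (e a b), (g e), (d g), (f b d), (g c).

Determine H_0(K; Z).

H_0 ≅ Z.

Fix the vertex order a < b < c < d < e < f < g and write every simplex with vertices in increasing order. Then dim K = 2 and the simplices of K are:

  0-simplices (7): a, b, c, d, e, f, g
  1-simplices (9): ab, ae, bd, be, bf, cg, df, dg, eg
  2-simplices (2): abe, bdf

so the chain groups are C_0 ≅ Z^7, C_1 ≅ Z^9, C_2 ≅ Z^2.

∂_1: C_1 → C_0 maps an edge to its endpoints' difference, ∂[p,q] = q − p.
The resulting 7×9 matrix has rank 6, and its Smith normal form has invariant factors (1,1,1,1,1,1).

Boundary ∂_2: C_2 → C_1 acts by ∂[p,q,r] = [q,r] − [p,r] + [p,q]. For instance
  ∂bdf = df − bf + bd,
  ∂abe = be − ae + ab.
As a 9×2 matrix over Z this has rank 2, with invariant factors (1,1).

Now H_k = ker ∂_k / im ∂_{k+1}, so:

  H_0: rank C_0 − rank ∂_1 = 7 − 6 = 1, and the invariant factors of ∂_1 are all 1, so H_0 ≅ Z.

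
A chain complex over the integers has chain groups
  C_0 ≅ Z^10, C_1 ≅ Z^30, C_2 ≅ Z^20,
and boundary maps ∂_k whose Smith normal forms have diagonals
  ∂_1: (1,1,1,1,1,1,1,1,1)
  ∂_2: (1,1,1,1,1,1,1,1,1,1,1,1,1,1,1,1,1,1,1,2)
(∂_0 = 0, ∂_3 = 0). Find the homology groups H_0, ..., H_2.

H_0: b_0 = 10 − 0 − 9 = 1; torsion from ∂_1 factors > 1: none. So H_0 = Z.
H_1: b_1 = 30 − 9 − 20 = 1; torsion from ∂_2 factors > 1: [2]. So H_1 = Z ⊕ Z/2.
H_2: b_2 = 20 − 20 − 0 = 0; torsion from ∂_3 factors > 1: none. So H_2 = 0.

H_0 = Z,  H_1 = Z ⊕ Z/2,  H_2 = 0.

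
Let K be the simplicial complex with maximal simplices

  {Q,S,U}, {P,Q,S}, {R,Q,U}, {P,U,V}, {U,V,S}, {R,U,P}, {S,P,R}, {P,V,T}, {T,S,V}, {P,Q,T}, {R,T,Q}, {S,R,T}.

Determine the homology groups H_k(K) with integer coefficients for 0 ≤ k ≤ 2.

We work with the vertex ordering P < Q < R < S < T < U < V. The simplices of K, each written with vertices in increasing order, are:

  0-simplices (7): P, Q, R, S, T, U, V
  1-simplices (18): PQ, PR, PS, PT, PU, PV, QR, QS, QT, QU, RS, RT, RU, ST, SU, SV, TV, UV
  2-simplices (12): PQS, PQT, PRS, PRU, PTV, PUV, QRT, QRU, QSU, RST, STV, SUV

so the chain groups are C_0 ≅ Z^7, C_1 ≅ Z^18, C_2 ≅ Z^12.

Boundary ∂_1: C_1 → C_0 maps an edge to its endpoints' difference, ∂[p,q] = q − p. For instance
  ∂RS = S − R.
The 7×18 boundary matrix has rank 6 and Smith normal form diag(1,1,1,1,1,1).

∂_2: C_2 → C_1 maps a triangle to the signed sum of its edges. For instance
  ∂PRU = RU − PU + PR,
  ∂PTV = TV − PV + PT.
The resulting 18×12 matrix has rank 12, and its Smith normal form has invariant factors (1,1,1,1,1,1,1,1,1,1,1,2).

Reading off H_k = ker ∂_k / im ∂_{k+1}:

  H_0: rank C_0 − rank ∂_1 = 7 − 6 = 1, and the invariant factors of ∂_1 are all 1, so H_0 = Z.
  H_1: rank ker ∂_1 − rank ∂_2 = (18 − 6) − 12 = 0, and ∂_2 has invariant factor 2 > 1, so H_1 = Z/2.
  H_2: rank ker ∂_2 − rank ∂_3 = (12 − 12) − 0 = 0, and there is no ∂_3, so H_2 = 0.

As a check, the Euler characteristic is 7 − 18 + 12 = 1, which agrees with 1 − 0 + 0 = 1.
(K is a triangulation of the real projective plane RP^2.)

H_0 = Z,  H_1 = Z/2,  H_2 = 0.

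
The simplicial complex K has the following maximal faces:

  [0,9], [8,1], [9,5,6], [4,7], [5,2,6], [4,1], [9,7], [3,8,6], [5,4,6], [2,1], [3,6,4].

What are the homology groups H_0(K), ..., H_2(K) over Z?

H_0 ≅ Z,  H_1 ≅ Z^3,  H_2 = 0.

We work with the vertex ordering 0 < 1 < 2 < 3 < 4 < 5 < 6 < 7 < 8 < 9. The simplices of K, each written with vertices in increasing order, are:

  0-simplices (10): [0], [1], [2], [3], [4], [5], [6], [7], [8], [9]
  1-simplices (17): [0,9], [1,2], [1,4], [1,8], [2,5], [2,6], [3,4], [3,6], [3,8], [4,5], [4,6], [4,7], [5,6], [5,9], [6,8], [6,9], [7,9]
  2-simplices (5): [2,5,6], [3,4,6], [3,6,8], [4,5,6], [5,6,9]

Hence C_0 ≅ Z^10, C_1 ≅ Z^17, C_2 ≅ Z^5.

The boundary map ∂_1: C_1 → C_0 maps an edge to its endpoints' difference, ∂[p,q] = q − p.
As a 10×17 matrix over Z this has rank 9, with invariant factors (1,1,1,1,1,1,1,1,1).

∂_2: C_2 → C_1 acts by ∂[p,q,r] = [q,r] − [p,r] + [p,q]. For instance
  ∂[4,5,6] = [5,6] − [4,6] + [4,5],
  ∂[5,6,9] = [6,9] − [5,9] + [5,6].
The resulting 17×5 matrix has rank 5, and its Smith normal form has invariant factors (1,1,1,1,1).

Reading off H_k = ker ∂_k / im ∂_{k+1}:

  H_0: rank C_0 − rank ∂_1 = 10 − 9 = 1, and the invariant factors of ∂_1 are all 1, so H_0 = Z.
  H_1: rank ker ∂_1 − rank ∂_2 = (17 − 9) − 5 = 3, and the invariant factors of ∂_2 are all 1, so H_1 = Z^3.
  H_2: rank ker ∂_2 − rank ∂_3 = (5 − 5) − 0 = 0, and there is no ∂_3, so H_2 = 0.

As a check, the Euler characteristic is 10 − 17 + 5 = -2, which agrees with 1 − 3 + 0 = -2.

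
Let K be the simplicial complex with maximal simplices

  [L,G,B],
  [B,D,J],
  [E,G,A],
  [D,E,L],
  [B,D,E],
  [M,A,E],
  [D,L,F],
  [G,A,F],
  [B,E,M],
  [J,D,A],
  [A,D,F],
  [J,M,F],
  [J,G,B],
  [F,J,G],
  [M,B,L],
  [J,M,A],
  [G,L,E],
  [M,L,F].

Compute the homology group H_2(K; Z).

K has 9 vertices, 27 edges, 18 triangles.
rank ∂_2 = 18, rank ∂_3 = 0 ⇒ b_2 = 18 − 18 − 0 = 0. So H_2 ≅ 0.

H_2 ≅ 0.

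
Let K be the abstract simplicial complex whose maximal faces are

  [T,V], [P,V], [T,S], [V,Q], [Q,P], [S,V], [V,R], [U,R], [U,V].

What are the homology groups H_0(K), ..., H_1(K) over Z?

We work with the vertex ordering P < Q < R < S < T < U < V. The simplices of K, each written with vertices in increasing order, are:

  0-simplices (7): P, Q, R, S, T, U, V
  1-simplices (9): PQ, PV, QV, RU, RV, ST, SV, TV, UV

so the chain groups are C_0 ≅ Z^7, C_1 ≅ Z^9.

Boundary ∂_1: C_1 → C_0 sends each edge [p,q] (with p < q) to q − p. For instance
  ∂ST = T − S.
As a 7×9 matrix over Z this has rank 6, with invariant factors (1,1,1,1,1,1).

Computing H_k = (kernel of ∂_k) / (image of ∂_{k+1}):

  H_0: rank C_0 − rank ∂_1 = 7 − 6 = 1, and the invariant factors of ∂_1 are all 1, so H_0 = Z.
  H_1: rank ker ∂_1 − rank ∂_2 = (9 − 6) − 0 = 3, and there is no ∂_2, so H_1 = Z^3.

H_0 ≅ Z,  H_1 ≅ Z^3.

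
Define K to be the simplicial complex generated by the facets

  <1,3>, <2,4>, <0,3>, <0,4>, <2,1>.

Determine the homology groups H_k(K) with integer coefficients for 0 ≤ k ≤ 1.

Take the total order 0 < 1 < 2 < 3 < 4 on the vertex set. Then K (dimension 1) consists of the simplices:

  0-simplices (5): [0], [1], [2], [3], [4]
  1-simplices (5): [0,3], [0,4], [1,2], [1,3], [2,4]

so the chain groups are C_0 ≅ Z^5, C_1 ≅ Z^5.

The boundary map ∂_1: C_1 → C_0 sends each edge [p,q] (with p < q) to q − p.
This gives a 5×5 integer matrix of rank 4; reducing to Smith normal form yields diagonal entries (1,1,1,1).

Now H_k = ker ∂_k / im ∂_{k+1}, so:

  H_0: rank C_0 − rank ∂_1 = 5 − 4 = 1, and the invariant factors of ∂_1 are all 1, so H_0 ≅ Z.
  H_1: rank ker ∂_1 − rank ∂_2 = (5 − 4) − 0 = 1, and there is no ∂_2, so H_1 ≅ Z.

As a check, the Euler characteristic is 5 − 5 = 0, which agrees with 1 − 1 = 0.

H_0 ≅ Z,  H_1 ≅ Z.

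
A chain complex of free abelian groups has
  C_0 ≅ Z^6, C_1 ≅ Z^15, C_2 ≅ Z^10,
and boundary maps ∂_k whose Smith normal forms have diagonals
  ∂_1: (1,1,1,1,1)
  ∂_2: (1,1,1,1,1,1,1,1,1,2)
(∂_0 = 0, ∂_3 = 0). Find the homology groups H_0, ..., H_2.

H_0: b_0 = 6 − 0 − 5 = 1; torsion from ∂_1 factors > 1: none. So H_0 ≅ Z.
H_1: b_1 = 15 − 5 − 10 = 0; torsion from ∂_2 factors > 1: [2]. So H_1 ≅ Z_2.
H_2: b_2 = 10 − 10 − 0 = 0; torsion from ∂_3 factors > 1: none. So H_2 ≅ 0.

H_0 ≅ Z,  H_1 ≅ Z_2,  H_2 = 0.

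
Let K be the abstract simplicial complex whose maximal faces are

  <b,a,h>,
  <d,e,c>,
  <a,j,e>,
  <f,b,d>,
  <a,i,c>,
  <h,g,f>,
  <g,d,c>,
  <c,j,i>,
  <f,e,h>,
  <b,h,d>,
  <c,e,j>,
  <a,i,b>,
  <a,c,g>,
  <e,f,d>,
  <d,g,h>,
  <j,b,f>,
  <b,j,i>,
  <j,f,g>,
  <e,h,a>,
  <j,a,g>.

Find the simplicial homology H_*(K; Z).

H_0 ≅ Z,  H_1 ≅ Z ⊕ Z/2Z,  H_2 = 0.

Fix the vertex order a < b < c < d < e < f < g < h < i < j and write every simplex with vertices in increasing order. Then dim K = 2 and the simplices of K are:

  0-simplices (10): a, b, c, d, e, f, g, h, i, j
  1-simplices (30): ab, ac, ae, ag, ah, ai, aj, bd, bf, bh, bi, bj, cd, ce, cg, ci, cj, de, df, dg, dh, ef, eh, ej, fg, fh, fj, gh, gj, ij
  2-simplices (20): abh, abi, acg, aci, aeh, aej, agj, bdf, bdh, bfj, bij, cde, cdg, cej, cij, def, dgh, efh, fgh, fgj

so the chain groups are C_0 ≅ Z^10, C_1 ≅ Z^30, C_2 ≅ Z^20.

Boundary ∂_1: C_1 → C_0 is given by ∂[p,q] = [q] − [p].
This gives a 10×30 integer matrix of rank 9; reducing to Smith normal form yields diagonal entries (1,1,1,1,1,1,1,1,1).

The boundary map ∂_2: C_2 → C_1 sends each 2-simplex [p,q,r] to [q,r] − [p,r] + [p,q]. For instance
  ∂def = ef − df + de,
  ∂dgh = gh − dh + dg.
The resulting 30×20 matrix has rank 20, and its Smith normal form has invariant factors (1,1,1,1,1,1,1,1,1,1,1,1,1,1,1,1,1,1,1,2).

Now H_k = ker ∂_k / im ∂_{k+1}, so:

  H_0: rank C_0 − rank ∂_1 = 10 − 9 = 1, and the invariant factors of ∂_1 are all 1, so H_0 = Z.
  H_1: rank ker ∂_1 − rank ∂_2 = (30 − 9) − 20 = 1, and ∂_2 has invariant factor 2 > 1, so H_1 = Z ⊕ Z/2Z.
  H_2: rank ker ∂_2 − rank ∂_3 = (20 − 20) − 0 = 0, and there is no ∂_3, so H_2 = 0.

(K is a triangulation of the Klein bottle.)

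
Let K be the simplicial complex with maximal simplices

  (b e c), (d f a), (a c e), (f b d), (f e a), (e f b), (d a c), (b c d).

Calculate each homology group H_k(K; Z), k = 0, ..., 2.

Take the total order a < b < c < d < e < f on the vertex set. Then K (dimension 2) consists of the simplices:

  0-simplices (6): a, b, c, d, e, f
  1-simplices (12): ac, ad, ae, af, bc, bd, be, bf, cd, ce, df, ef
  2-simplices (8): acd, ace, adf, aef, bcd, bce, bdf, bef

Hence C_0 ≅ Z^6, C_1 ≅ Z^12, C_2 ≅ Z^8.

Boundary ∂_1: C_1 → C_0 sends each edge [p,q] (with p < q) to q − p. For instance
  ∂ef = f − e.
This gives a 6×12 integer matrix of rank 5; reducing to Smith normal form yields diagonal entries (1,1,1,1,1).

The boundary map ∂_2: C_2 → C_1 sends each 2-simplex [p,q,r] to [q,r] − [p,r] + [p,q]. For instance
  ∂bce = ce − be + bc,
  ∂ace = ce − ae + ac.
The 12×8 boundary matrix has rank 7 and Smith normal form diag(1,1,1,1,1,1,1).

Reading off H_k = ker ∂_k / im ∂_{k+1}:

  H_0: rank C_0 − rank ∂_1 = 6 − 5 = 1, and the invariant factors of ∂_1 are all 1, so H_0 ≅ Z.
  H_1: rank ker ∂_1 − rank ∂_2 = (12 − 5) − 7 = 0, and the invariant factors of ∂_2 are all 1, so H_1 ≅ 0.
  H_2: rank ker ∂_2 − rank ∂_3 = (8 − 7) − 0 = 1, and there is no ∂_3, so H_2 ≅ Z.

H_0 ≅ Z,  H_1 = 0,  H_2 ≅ Z.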